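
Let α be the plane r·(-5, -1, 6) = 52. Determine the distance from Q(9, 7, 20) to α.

16/√62

d = |(-5)·9 + (-1)·7 + 6·20 − 52| / √(25 + 1 + 36) = |16| / √62 = 8√62/31.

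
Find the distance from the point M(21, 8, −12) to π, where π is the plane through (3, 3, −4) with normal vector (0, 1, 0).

5

The plane has equation n·(r − (3, 3, −4)) = 0, i.e. n·r = 3.
Then n·(21, 8, −12) − 3 = 5.
|n| = √(0 + 1 + 0) = 1, so the distance is |5|/1 = 5.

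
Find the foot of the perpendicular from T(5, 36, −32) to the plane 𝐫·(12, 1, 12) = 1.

The perpendicular from T has direction n = (12, 1, 12): r = (5, 36, −32) + λ(12, 1, 12).
Substitute into the plane: n·(T + λn) = 1 gives -288 + 289λ = 1, so λ = 1.
Foot = (5, 36, −32) + 1·(12, 1, 12) = (17, 37, −20).

(17, 37, -20)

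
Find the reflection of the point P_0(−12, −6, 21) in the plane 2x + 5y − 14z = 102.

With n = (2, 5, −14), the signed offset is (n·P_0 − 102)/|n|² = -450/225 = -2.
P_0' = P_0 − 2t·n = (−12, −6, 21) − (-4)·(2, 5, −14) = (−4, 14, −35).

(-4, 14, -35)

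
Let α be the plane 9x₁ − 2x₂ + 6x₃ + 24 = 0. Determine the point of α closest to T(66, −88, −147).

(798/11, -984/11, -1569/11)

The perpendicular from T has direction n = (9, −2, 6): r = (66, −88, −147) + t(9, −2, 6).
Substitute into the plane: n·(T + tn) = -24 gives -112 + 121t = -24, so t = 8/11.
Foot = (66, −88, −147) + (8/11)·(9, −2, 6) = (798/11, −984/11, −1569/11).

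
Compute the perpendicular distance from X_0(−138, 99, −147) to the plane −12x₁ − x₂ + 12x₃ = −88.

n = (−12, −1, 12); n·P − (-88) = -119; |n| = 17; distance = 119/17 = 7.

7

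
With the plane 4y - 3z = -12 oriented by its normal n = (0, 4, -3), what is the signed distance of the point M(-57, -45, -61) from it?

n·M − (-12) = 15.
|n| = 5, so the signed distance is 15/5 = 3.

3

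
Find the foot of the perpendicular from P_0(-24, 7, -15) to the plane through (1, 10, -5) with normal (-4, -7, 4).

The perpendicular from P_0 has direction n = (-4, -7, 4): r = (-24, 7, -15) + μ(-4, -7, 4).
Substitute into the plane: n·(P_0 + μn) = -94 gives -13 + 81μ = -94, so μ = -1.
Foot = (-24, 7, -15) + (-1)·(-4, -7, 4) = (-20, 14, -19).

(-20, 14, -19)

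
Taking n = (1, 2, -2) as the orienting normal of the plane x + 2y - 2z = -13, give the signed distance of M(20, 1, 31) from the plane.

n·M − (-13) = -27.
|n| = 3, so the signed distance is -27/3 = -9.

-9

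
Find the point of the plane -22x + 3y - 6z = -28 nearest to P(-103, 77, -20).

The perpendicular from P has direction n = (-22, 3, -6): r = (-103, 77, -20) + μ(-22, 3, -6).
Substitute into the plane: n·(P + μn) = -28 gives 2617 + 529μ = -28, so μ = -5.
Foot = (-103, 77, -20) + (-5)·(-22, 3, -6) = (7, 62, 10).

(7, 62, 10)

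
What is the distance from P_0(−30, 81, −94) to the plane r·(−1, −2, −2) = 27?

29/3

Normal vector n = (−1, −2, −2), and n·(−30, 81, −94) − 27 = 29.
|n| = √(1 + 4 + 4) = 3, so the distance is |29|/3 = 29/3.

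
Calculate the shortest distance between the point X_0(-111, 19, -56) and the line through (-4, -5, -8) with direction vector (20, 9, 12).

3√481

Direction vector d = (20, 9, 12).
AP = (-107, 24, -48), and AP × d = (720, 324, -1443).
|AP × d|² = 2705625 and |d|² = 625, so the distance is √(2705625/625) = √4329 = 3√481.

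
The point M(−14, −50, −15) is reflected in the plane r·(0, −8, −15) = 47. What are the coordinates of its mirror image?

(-14, -18, 45)

n = (0, −8, −15), |n|² = 289, n·M − 47 = 578, so t = 578/289 = 2.
Foot F = M − 2·n = (−14, −34, 15); the reflection is 2F − M = (−14, −18, 45).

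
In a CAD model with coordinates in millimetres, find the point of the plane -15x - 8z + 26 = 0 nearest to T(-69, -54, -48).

n = (-15, 0, -8), |n|² = 289, and n·T − (-26) = 1445.
t = 1445/289 = 5, so the foot is T − t·n = (-69, -54, -48) − 5·(-15, 0, -8) = (6, -54, -8).

(6, -54, -8)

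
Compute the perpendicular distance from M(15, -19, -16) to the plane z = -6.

10

Normal vector n = (0, 0, 1), and n·(15, -19, -16) - (-6) = -10.
|n| = √(0 + 0 + 1) = 1, so the distance is |-10|/1 = 10.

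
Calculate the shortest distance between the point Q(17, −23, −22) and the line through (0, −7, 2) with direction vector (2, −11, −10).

Direction vector d = (2, −11, −10).
AP = (17, −16, −24), and AP × d = (−104, 122, −155).
|AP × d|² = 49725 and |d|² = 225, so the distance is √(49725/225) = √221.

√221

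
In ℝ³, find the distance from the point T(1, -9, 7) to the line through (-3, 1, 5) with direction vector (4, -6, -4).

Direction vector d = (4, -6, -4).
AP = (4, -10, 2); AP·d = 68, |AP|² = 120, |d|² = 68.
distance² = |AP|² − (AP·d)²/|d|² = 120 − 4624/68 = 52, so the distance is 2√13.

2√13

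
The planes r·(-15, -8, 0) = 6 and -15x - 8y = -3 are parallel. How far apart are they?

9/17

With common normal n = (-15, -8, 0) (|n| = 17), the distance is |6 − (-3)|/|n| = 9/17.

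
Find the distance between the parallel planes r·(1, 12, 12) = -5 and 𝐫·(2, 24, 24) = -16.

Divide the second equation by 2 to match normals: x₁ + 12x₂ + 12x₃ = -8.
With common normal n = (1, 12, 12) (|n| = 17), the distance is |(-5) − (-8)|/|n| = 3/17.

3/17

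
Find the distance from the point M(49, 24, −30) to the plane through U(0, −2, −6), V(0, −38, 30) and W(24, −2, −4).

25/17

UV = (0, −36, 36) and UW = (24, 0, 2), so a normal is n = UV × UW = (−72, 864, 864).
Then n·(49, 24, −30) − (−6912) = −1800.
|n| = √(5184 + 746496 + 746496) = 1224, so the distance is |-1800|/1224 = 25/17.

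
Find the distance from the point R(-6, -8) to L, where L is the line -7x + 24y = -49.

The normal to the line is n = (-7, 24) with |n| = 25.
|n·R − (-49)| = |-150 − (-49)| = 101, so the distance is 101/25.

101/25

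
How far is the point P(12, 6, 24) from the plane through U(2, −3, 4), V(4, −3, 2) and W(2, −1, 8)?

2√6

UV = (2, 0, −2) and UW = (0, 2, 4), so a normal is n = UV × UW = (4, −8, 4).
Then n·(12, 6, 24) − 48 = 48.
|n| = √(16 + 64 + 16) = 4√6, so the distance is |48|/(4√6) = 2√6.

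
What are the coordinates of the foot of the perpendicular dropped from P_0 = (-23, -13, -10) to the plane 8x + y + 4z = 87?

(9, -9, 6)

n = (8, 1, 4), |n|² = 81, and n·P_0 − 87 = -324.
t = -324/81 = -4, so the foot is P_0 − t·n = (-23, -13, -10) − (-4)·(8, 1, 4) = (9, -9, 6).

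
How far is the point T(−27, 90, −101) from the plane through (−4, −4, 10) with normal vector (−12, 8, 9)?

29/17

The plane has equation n·(r − (−4, −4, 10)) = 0, i.e. n·r = 106.
n = (−12, 8, 9); n·P − 106 = 29; |n| = 17; distance = 29/17.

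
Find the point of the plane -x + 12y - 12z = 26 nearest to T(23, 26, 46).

(22, 38, 34)

n = (-1, 12, -12), |n|² = 289, and n·T − 26 = -289.
t = -289/289 = -1, so the foot is T − t·n = (23, 26, 46) − (-1)·(-1, 12, -12) = (22, 38, 34).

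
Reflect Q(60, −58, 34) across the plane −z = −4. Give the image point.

n = (0, 0, −1), |n|² = 1, n·Q − (-4) = -30, so t = -30/1 = -30.
Foot F = Q − (-30)·n = (60, −58, 4); the reflection is 2F − Q = (60, −58, −26).

(60, -58, -26)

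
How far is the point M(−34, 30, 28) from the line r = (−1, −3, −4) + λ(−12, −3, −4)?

3√337

Direction vector d = (−12, −3, −4).
AP = (−33, 33, 32); AP·d = 169, |AP|² = 3202, |d|² = 169.
distance² = |AP|² − (AP·d)²/|d|² = 3202 − 28561/169 = 3033, so the distance is 3√337.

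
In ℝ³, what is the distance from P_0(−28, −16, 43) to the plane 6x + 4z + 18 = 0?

Normal vector n = (6, 0, 4), and n·(−28, −16, 43) − (−18) = 22.
|n| = √(36 + 0 + 16) = 2√13, so the distance is |22|/(2√13) = 11√13/13.

11/√13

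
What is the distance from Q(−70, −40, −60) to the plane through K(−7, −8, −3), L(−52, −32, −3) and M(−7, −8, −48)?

24/17

KL = (−45, −24, 0) and KM = (0, 0, −45), so a normal is n = KL × KM = (1080, −2025, 0).
n = (1080, −2025, 0); n·P − 8640 = -3240; |n| = 2295; distance = 3240/2295 = 24/17.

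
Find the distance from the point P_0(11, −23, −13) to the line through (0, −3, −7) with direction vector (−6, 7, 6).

Direction vector d = (−6, 7, 6).
AP = (11, −20, −6), and AP × d = (−78, −30, −43).
|AP × d|² = 8833 and |d|² = 121, so the distance is √(8833/121) = √73.

√73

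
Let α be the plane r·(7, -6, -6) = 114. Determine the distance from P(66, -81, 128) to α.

d = |7·66 + (-6)·(-81) + (-6)·128 − 114| / √(49 + 36 + 36) = |66| / 11 = 6.

6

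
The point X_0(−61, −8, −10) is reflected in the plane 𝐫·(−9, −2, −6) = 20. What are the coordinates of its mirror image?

With n = (−9, −2, −6), the signed offset is (n·X_0 − 20)/|n|² = 605/121 = 5.
X_0' = X_0 − 2t·n = (−61, −8, −10) − 10·(−9, −2, −6) = (29, 12, 50).

(29, 12, 50)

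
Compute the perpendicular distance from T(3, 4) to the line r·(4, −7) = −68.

52/√65

d = |4·3 + (-7)·4 − (-68)| / √(16 + 49) = |52|/√65 = 52/√65.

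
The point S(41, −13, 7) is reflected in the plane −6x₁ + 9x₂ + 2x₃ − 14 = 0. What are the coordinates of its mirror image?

(5, 41, 19)

With n = (−6, 9, 2), the signed offset is (n·S − 14)/|n|² = -363/121 = -3.
S' = S − 2t·n = (41, −13, 7) − (-6)·(−6, 9, 2) = (5, 41, 19).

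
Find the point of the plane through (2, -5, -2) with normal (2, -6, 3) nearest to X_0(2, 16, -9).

n = (2, -6, 3), |n|² = 49, and n·X_0 − 28 = -147.
t = -147/49 = -3, so the foot is X_0 − t·n = (2, 16, -9) − (-3)·(2, -6, 3) = (8, -2, 0).

(8, -2, 0)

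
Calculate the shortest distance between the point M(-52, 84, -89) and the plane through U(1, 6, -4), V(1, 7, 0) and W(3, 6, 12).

3

UV = (0, 1, 4) and UW = (2, 0, 16), so a normal is n = UV × UW = (16, 8, -2).
Then n·(-52, 84, -89) - 72 = -54.
|n| = √(256 + 64 + 4) = 18, so the distance is |-54|/18 = 3.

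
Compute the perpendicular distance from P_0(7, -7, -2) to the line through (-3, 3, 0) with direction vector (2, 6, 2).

Direction vector d = (2, 6, 2).
AP = (10, -10, -2); AP·d = -44, |AP|² = 204, |d|² = 44.
distance² = |AP|² − (AP·d)²/|d|² = 204 − 1936/44 = 160, so the distance is 4√10.

4√10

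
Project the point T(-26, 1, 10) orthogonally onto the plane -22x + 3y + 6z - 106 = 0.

(-4, -2, 4)

The perpendicular from T has direction n = (-22, 3, 6): r = (-26, 1, 10) + t(-22, 3, 6).
Substitute into the plane: n·(T + tn) = 106 gives 635 + 529t = 106, so t = -1.
Foot = (-26, 1, 10) + (-1)·(-22, 3, 6) = (-4, -2, 4).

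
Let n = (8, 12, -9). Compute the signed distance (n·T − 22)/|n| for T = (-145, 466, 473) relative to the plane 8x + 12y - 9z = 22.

9

n·T − 22 = 153.
|n| = 17, so the signed distance is 153/17 = 9.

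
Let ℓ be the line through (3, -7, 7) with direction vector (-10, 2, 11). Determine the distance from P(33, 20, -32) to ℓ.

15√5

Direction vector d = (-10, 2, 11).
AP = (30, 27, -39), and AP × d = (375, 60, 330).
|AP × d|² = 253125 and |d|² = 225, so the distance is √(253125/225) = √1125 = 15√5.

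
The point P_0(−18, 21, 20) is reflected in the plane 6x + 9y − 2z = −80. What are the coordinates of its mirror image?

With n = (6, 9, −2), the signed offset is (n·P_0 − (-80))/|n|² = 121/121 = 1.
P_0' = P_0 − 2t·n = (−18, 21, 20) − 2·(6, 9, −2) = (−30, 3, 24).

(-30, 3, 24)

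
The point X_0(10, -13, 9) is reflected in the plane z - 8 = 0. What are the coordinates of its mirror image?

(10, -13, 7)

n = (0, 0, 1), |n|² = 1, n·X_0 − 8 = 1, so t = 1/1 = 1.
Foot F = X_0 − 1·n = (10, -13, 8); the reflection is 2F − X_0 = (10, -13, 7).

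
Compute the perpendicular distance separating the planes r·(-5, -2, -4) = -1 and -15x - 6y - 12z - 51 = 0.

Divide the second equation by 3 to match normals: -5x - 2y - 4z = 17.
With common normal n = (-5, -2, -4) (|n| = 3√5), the distance is |(-1) − 17|/|n| = 18/(3√5) = 6√5/5.

6√5/5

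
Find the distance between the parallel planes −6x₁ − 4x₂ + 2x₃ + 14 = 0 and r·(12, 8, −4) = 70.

3√14/4

Divide the second equation by -2 to match normals: −6x₁ − 4x₂ + 2x₃ = -35.
With common normal n = (−6, −4, 2) (|n| = 2√14), the distance is |(-14) − (-35)|/|n| = 21/(2√14) = 3√14/4.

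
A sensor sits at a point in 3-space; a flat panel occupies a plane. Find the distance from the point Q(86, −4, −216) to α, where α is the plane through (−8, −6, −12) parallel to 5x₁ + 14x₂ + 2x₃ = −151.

6

Parallel planes share the normal n = (5, 14, 2); since (−8, −6, −12) lies on the plane, its equation is 5x₁ + 14x₂ + 2x₃ = -148.
d = |5·86 + 14·(-4) + 2·(-216) − (-148)| / √(25 + 196 + 4) = |90| / 15 = 6.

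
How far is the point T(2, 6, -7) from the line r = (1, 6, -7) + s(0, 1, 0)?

1

Direction vector d = (0, 1, 0).
AP = (1, 0, 0), and AP × d = (0, 0, 1).
|AP × d|² = 1 and |d|² = 1, so the distance is √1 = 1.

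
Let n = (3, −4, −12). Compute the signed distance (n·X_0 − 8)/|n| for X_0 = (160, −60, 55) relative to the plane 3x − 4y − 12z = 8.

n·X_0 − 8 = 52.
|n| = 13, so the signed distance is 52/13 = 4.

4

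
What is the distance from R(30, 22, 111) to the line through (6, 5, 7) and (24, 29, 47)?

A direction vector is d = (18, 24, 40).
AP = (24, 17, 104); AP·d = 5000, |AP|² = 11681, |d|² = 2500.
distance² = |AP|² − (AP·d)²/|d|² = 11681 − 25000000/2500 = 1681, so the distance is 41.

41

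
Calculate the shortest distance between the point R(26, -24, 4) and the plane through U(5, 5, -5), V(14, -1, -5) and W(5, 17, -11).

UV = (9, -6, 0) and UW = (0, 12, -6), so a normal is n = UV × UW = (36, 54, 108).
d = |36·26 + 54·(-24) + 108·4 − (-90)| / √(1296 + 2916 + 11664) = |162| / 126 = 9/7.

9/7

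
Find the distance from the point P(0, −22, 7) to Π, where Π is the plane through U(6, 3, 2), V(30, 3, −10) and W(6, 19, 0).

UV = (24, 0, −12) and UW = (0, 16, −2), so a normal is n = UV × UW = (192, 48, 384).
Then n·(0, −22, 7) − 2064 = −432.
|n| = √(36864 + 2304 + 147456) = 432, so the distance is |-432|/432 = 1.

1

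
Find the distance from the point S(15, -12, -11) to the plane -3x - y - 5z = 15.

7/√35

Normal vector n = (-3, -1, -5), and n·(15, -12, -11) - 15 = 7.
|n| = √(9 + 1 + 25) = √35, so the distance is |7|/√35 = 7/√35.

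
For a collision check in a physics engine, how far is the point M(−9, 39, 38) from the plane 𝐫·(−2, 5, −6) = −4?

Normal vector n = (−2, 5, −6), and n·(−9, 39, 38) − (−4) = −11.
|n| = √(4 + 25 + 36) = √65, so the distance is |-11|/√65 = 11√65/65.

11/√65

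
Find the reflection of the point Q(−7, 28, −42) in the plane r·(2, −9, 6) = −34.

(9, -44, 6)

With n = (2, −9, 6), the signed offset is (n·Q − (-34))/|n|² = -484/121 = -4.
Q' = Q − 2t·n = (−7, 28, −42) − (-8)·(2, −9, 6) = (9, −44, 6).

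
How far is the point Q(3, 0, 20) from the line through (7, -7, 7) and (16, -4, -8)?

A direction vector is d = (9, 3, -15).
AP = (-4, 7, 13), and AP × d = (-144, 57, -75).
|AP × d|² = 29610 and |d|² = 315, so the distance is √(29610/315) = √94.

√94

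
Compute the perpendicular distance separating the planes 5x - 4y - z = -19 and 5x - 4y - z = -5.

With common normal n = (5, -4, -1) (|n| = √42), the distance is |(-19) − (-5)|/|n| = 14/√42 = √42/3.

14/√42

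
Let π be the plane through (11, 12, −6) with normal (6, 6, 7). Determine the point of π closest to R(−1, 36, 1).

The perpendicular from R has direction n = (6, 6, 7): r = (−1, 36, 1) + λ(6, 6, 7).
Substitute into the plane: n·(R + λn) = 96 gives 217 + 121λ = 96, so λ = -1.
Foot = (−1, 36, 1) + (-1)·(6, 6, 7) = (−7, 30, −6).

(-7, 30, -6)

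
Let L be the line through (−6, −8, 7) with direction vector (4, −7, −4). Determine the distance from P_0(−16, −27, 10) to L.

Direction vector d = (4, −7, −4).
AP = (−10, −19, 3), and AP × d = (97, −28, 146).
|AP × d|² = 31509 and |d|² = 81, so the distance is √(31509/81) = √389.

√389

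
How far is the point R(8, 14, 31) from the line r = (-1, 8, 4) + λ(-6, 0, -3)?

21

Direction vector d = (-6, 0, -3).
AP = (9, 6, 27); AP·d = -135, |AP|² = 846, |d|² = 45.
distance² = |AP|² − (AP·d)²/|d|² = 846 − 18225/45 = 441, so the distance is 21.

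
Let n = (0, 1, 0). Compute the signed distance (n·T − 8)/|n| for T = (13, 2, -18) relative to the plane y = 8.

-6

n·T − 8 = -6.
|n| = 1, so the signed distance is -6/1 = -6.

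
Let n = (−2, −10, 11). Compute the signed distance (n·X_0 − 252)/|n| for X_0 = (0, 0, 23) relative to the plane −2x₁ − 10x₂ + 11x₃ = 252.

1/15

n·X_0 − 252 = 1.
|n| = 15, so the signed distance is 1/15.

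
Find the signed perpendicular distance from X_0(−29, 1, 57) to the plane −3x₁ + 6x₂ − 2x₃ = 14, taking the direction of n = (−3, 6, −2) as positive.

-5

n·X_0 − 14 = -35.
|n| = 7, so the signed distance is -35/7 = -5.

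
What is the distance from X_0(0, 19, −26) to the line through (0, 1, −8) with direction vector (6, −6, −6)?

Direction vector d = (6, −6, −6).
AP = (0, 18, −18), and AP × d = (−216, −108, −108).
|AP × d|² = 69984 and |d|² = 108, so the distance is √(69984/108) = √648 = 18√2.

18√2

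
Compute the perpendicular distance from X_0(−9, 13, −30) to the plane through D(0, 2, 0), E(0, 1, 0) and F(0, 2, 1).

9

DE = (0, −1, 0) and DF = (0, 0, 1), so a normal is n = DE × DF = (−1, 0, 0).
Then n·(−9, 13, −30) − 0 = 9.
|n| = √(1 + 0 + 0) = 1, so the distance is |9|/1 = 9.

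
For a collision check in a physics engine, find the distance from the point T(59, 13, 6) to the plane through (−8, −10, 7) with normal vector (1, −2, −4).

The plane has equation n·(r − (−8, −10, 7)) = 0, i.e. n·r = -16.
d = |1·59 + (-2)·13 + (-4)·6 − (-16)| / √(1 + 4 + 16) = |25| / √21 = 25√21/21.

25√21/21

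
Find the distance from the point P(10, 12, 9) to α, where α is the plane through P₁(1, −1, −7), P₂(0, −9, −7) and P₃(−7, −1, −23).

5/9

P₁P₂ = (−1, −8, 0) and P₁P₃ = (−8, 0, −16), so a normal is n = P₁P₂ × P₁P₃ = (128, −16, −64).
d = |128·10 + (-16)·12 + (-64)·9 − 592| / √(16384 + 256 + 4096) = |-80| / 144 = 5/9.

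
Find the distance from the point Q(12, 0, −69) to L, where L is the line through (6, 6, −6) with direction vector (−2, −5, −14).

21

Direction vector d = (−2, −5, −14).
AP = (6, −6, −63), and AP × d = (−231, 210, −42).
|AP × d|² = 99225 and |d|² = 225, so the distance is √(99225/225) = √441 = 21.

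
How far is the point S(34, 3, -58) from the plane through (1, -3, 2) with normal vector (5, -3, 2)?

27√38/38

The plane has equation n·(r − (1, -3, 2)) = 0, i.e. n·r = 18.
Then n·(34, 3, -58) - 18 = 27.
|n| = √(25 + 9 + 4) = √38, so the distance is |27|/√38 = 27/√38.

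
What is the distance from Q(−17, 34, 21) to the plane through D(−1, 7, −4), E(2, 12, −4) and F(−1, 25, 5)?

11√70/70

DE = (3, 5, 0) and DF = (0, 18, 9), so a normal is n = DE × DF = (45, −27, 54).
d = |45·(-17) + (-27)·34 + 54·21 − (-450)| / √(2025 + 729 + 2916) = |-99| / (9√70) = 11√70/70.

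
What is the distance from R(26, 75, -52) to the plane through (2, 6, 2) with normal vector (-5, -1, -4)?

9√42/14

The plane has equation n·(r − (2, 6, 2)) = 0, i.e. n·r = -24.
d = |(-5)·26 + (-1)·75 + (-4)·(-52) − (-24)| / √(25 + 1 + 16) = |27| / √42 = 9√42/14.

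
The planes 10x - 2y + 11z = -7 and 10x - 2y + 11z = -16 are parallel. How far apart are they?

Both planes have normal n = (10, -2, 11), |n| = 15. Any point on the first plane is at distance |(-16) − (-7)|/|n| = 9/15 = 3/5 from the second.

3/5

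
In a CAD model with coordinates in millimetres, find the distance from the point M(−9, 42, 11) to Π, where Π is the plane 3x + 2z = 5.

10/√13

n = (3, 0, 2); n·P − 5 = -10; |n| = √13; distance = 10/√13 = 10√13/13.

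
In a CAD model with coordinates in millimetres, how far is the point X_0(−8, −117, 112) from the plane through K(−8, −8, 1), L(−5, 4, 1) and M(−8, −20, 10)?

9

KL = (3, 12, 0) and KM = (0, −12, 9), so a normal is n = KL × KM = (108, −27, −36).
Then n·(−8, −117, 112) − (−684) = −1053.
|n| = √(11664 + 729 + 1296) = 117, so the distance is |-1053|/117 = 9.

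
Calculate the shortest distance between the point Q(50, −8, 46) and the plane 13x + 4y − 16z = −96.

22/21

d = |13·50 + 4·(-8) + (-16)·46 − (-96)| / √(169 + 16 + 256) = |-22| / 21 = 22/21.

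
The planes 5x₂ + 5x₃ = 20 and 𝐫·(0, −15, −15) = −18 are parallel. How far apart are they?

Divide the second equation by -3 to match normals: 5x₂ + 5x₃ = 6.
With common normal n = (0, 5, 5) (|n| = 5√2), the distance is |20 − 6|/|n| = 14/(5√2) = 7√2/5.

7√2/5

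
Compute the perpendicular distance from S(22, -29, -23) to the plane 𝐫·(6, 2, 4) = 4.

Normal vector n = (6, 2, 4), and n·(22, -29, -23) - 4 = -22.
|n| = √(36 + 4 + 16) = 2√14, so the distance is |-22|/(2√14) = 11√14/14.

11√14/14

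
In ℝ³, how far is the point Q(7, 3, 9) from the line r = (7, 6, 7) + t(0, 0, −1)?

Direction vector d = (0, 0, −1).
AP = (0, −3, 2), and AP × d = (3, 0, 0).
|AP × d|² = 9 and |d|² = 1, so the distance is √9 = 3.

3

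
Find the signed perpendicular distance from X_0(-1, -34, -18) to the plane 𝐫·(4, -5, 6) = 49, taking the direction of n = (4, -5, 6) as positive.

9/√77

n·X_0 − 49 = 9.
|n| = √77, so the signed distance is 9/√77.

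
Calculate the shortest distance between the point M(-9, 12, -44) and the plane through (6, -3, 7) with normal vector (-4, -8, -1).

The plane has equation n·(r − (6, -3, 7)) = 0, i.e. n·r = -7.
Then n·(-9, 12, -44) - (-7) = -9.
|n| = √(16 + 64 + 1) = 9, so the distance is |-9|/9 = 1.

1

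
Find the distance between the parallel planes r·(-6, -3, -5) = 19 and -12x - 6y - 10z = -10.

24/√70

Divide the second equation by 2 to match normals: -6x - 3y - 5z = -5.
With common normal n = (-6, -3, -5) (|n| = √70), the distance is |19 − (-5)|/|n| = 24/√70 = 12√70/35.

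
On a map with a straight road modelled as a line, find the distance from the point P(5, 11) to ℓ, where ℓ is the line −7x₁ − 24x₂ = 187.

486/25

d = |(-7)·5 + (-24)·11 − 187| / √(49 + 576) = |-486|/25 = 486/25.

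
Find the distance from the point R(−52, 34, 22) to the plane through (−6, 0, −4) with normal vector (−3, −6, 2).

2

The plane has equation n·(r − (−6, 0, −4)) = 0, i.e. n·r = 10.
n = (−3, −6, 2); n·P − 10 = -14; |n| = 7; distance = 14/7 = 2.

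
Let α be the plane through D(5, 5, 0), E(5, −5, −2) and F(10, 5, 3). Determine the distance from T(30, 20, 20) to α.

2√35/7

DE = (0, −10, −2) and DF = (5, 0, 3), so a normal is n = DE × DF = (−30, −10, 50).
Then n·(30, 20, 20) − (−200) = 100.
|n| = √(900 + 100 + 2500) = 10√35, so the distance is |100|/(10√35) = 2√35/7.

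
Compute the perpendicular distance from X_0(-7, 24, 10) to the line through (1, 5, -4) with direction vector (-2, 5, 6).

6

Direction vector d = (-2, 5, 6).
AP = (-8, 19, 14); AP·d = 195, |AP|² = 621, |d|² = 65.
distance² = |AP|² − (AP·d)²/|d|² = 621 − 38025/65 = 36, so the distance is 6.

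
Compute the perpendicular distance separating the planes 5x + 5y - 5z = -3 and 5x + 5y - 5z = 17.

With common normal n = (5, 5, -5) (|n| = 5√3), the distance is |(-3) − 17|/|n| = 20/(5√3) = 4/√3.

4/√3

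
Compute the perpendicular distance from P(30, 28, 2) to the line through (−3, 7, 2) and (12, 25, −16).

A direction vector is d = (15, 18, −18).
AP = (33, 21, 0), and AP × d = (−378, 594, 279).
|AP × d|² = 573561 and |d|² = 873, so the distance is √(573561/873) = √657 = 3√73.

3√73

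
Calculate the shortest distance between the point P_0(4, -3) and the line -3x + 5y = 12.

39√34/34

The normal to the line is n = (-3, 5) with |n| = √34.
|n·P_0 − 12| = |-27 − 12| = 39, so the distance is 39/√34.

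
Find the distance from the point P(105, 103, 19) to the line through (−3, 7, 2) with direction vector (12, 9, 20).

Direction vector d = (12, 9, 20).
AP = (108, 96, 17), and AP × d = (1767, −1956, −180).
|AP × d|² = 6980625 and |d|² = 625, so the distance is √(6980625/625) = √11169 = 3√1241.

3√1241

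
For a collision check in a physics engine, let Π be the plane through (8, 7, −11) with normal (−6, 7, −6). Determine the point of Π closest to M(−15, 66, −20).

The perpendicular from M has direction n = (−6, 7, −6): r = (−15, 66, −20) + t(−6, 7, −6).
Substitute into the plane: n·(M + tn) = 67 gives 672 + 121t = 67, so t = -5.
Foot = (−15, 66, −20) + (-5)·(−6, 7, −6) = (15, 31, 10).

(15, 31, 10)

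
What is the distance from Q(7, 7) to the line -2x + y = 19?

d = |(-2)·7 + 1·7 − 19| / √(4 + 1) = |-26|/√5 = 26√5/5.

26√5/5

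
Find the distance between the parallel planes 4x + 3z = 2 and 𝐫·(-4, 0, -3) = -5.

3/5

Divide the second equation by -1 to match normals: 4x + 3z = 5.
With common normal n = (4, 0, 3) (|n| = 5), the distance is |2 − 5|/|n| = 3/5.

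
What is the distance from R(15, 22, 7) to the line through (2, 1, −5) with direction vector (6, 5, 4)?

Direction vector d = (6, 5, 4).
AP = (13, 21, 12); AP·d = 231, |AP|² = 754, |d|² = 77.
distance² = |AP|² − (AP·d)²/|d|² = 754 − 53361/77 = 61, so the distance is √61.

√61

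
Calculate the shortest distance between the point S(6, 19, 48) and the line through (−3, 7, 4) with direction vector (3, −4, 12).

Direction vector d = (3, −4, 12).
AP = (9, 12, 44); AP·d = 507, |AP|² = 2161, |d|² = 169.
distance² = |AP|² − (AP·d)²/|d|² = 2161 − 257049/169 = 640, so the distance is 8√10.

8√10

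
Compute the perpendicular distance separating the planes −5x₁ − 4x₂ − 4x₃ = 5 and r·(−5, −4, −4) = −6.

Both planes have normal n = (−5, −4, −4), |n| = √57. Any point on the first plane is at distance |(-6) − 5|/|n| = 11/√57 from the second.

11/√57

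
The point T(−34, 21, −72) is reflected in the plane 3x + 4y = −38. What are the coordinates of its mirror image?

With n = (3, 4, 0), the signed offset is (n·T − (-38))/|n|² = 20/25 = 4/5.
T' = T − 2t·n = (−34, 21, −72) − (8/5)·(3, 4, 0) = (−194/5, 73/5, −72).

(-194/5, 73/5, -72)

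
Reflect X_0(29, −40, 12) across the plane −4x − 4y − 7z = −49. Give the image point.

With n = (−4, −4, −7), the signed offset is (n·X_0 − (-49))/|n|² = 9/81 = 1/9.
X_0' = X_0 − 2t·n = (29, −40, 12) − (2/9)·(−4, −4, −7) = (269/9, −352/9, 122/9).

(269/9, -352/9, 122/9)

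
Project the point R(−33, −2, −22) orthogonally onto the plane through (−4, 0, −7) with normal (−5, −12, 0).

(-28, 10, -22)

n = (−5, −12, 0), |n|² = 169, and n·R − 20 = 169.
t = 169/169 = 1, so the foot is R − t·n = (−33, −2, −22) − 1·(−5, −12, 0) = (−28, 10, −22).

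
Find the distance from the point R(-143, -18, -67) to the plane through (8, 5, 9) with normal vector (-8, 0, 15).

The plane has equation n·(r − (8, 5, 9)) = 0, i.e. n·r = 71.
Then n·(-143, -18, -67) - 71 = 68.
|n| = √(64 + 0 + 225) = 17, so the distance is |68|/17 = 4.

4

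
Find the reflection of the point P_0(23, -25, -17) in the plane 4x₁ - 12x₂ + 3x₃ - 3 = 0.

With n = (4, -12, 3), the signed offset is (n·P_0 − 3)/|n|² = 338/169 = 2.
P_0' = P_0 − 2t·n = (23, -25, -17) − 4·(4, -12, 3) = (7, 23, -29).

(7, 23, -29)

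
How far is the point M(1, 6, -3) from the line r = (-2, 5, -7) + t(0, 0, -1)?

√10

Direction vector d = (0, 0, -1).
AP = (3, 1, 4); AP·d = -4, |AP|² = 26, |d|² = 1.
distance² = |AP|² − (AP·d)²/|d|² = 26 − 16/1 = 10, so the distance is √10.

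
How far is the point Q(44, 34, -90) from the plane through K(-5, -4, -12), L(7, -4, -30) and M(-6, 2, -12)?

KL = (12, 0, -18) and KM = (-1, 6, 0), so a normal is n = KL × KM = (108, 18, 72).
d = |108·44 + 18·34 + 72·(-90) − (-1476)| / √(11664 + 324 + 5184) = |360| / (18√53) = 20√53/53.

20/√53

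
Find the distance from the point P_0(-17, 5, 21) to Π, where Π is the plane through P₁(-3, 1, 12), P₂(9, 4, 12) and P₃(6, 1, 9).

3√26/26

P₁P₂ = (12, 3, 0) and P₁P₃ = (9, 0, -3), so a normal is n = P₁P₂ × P₁P₃ = (-9, 36, -27).
d = |(-9)·(-17) + 36·5 + (-27)·21 − (-261)| / √(81 + 1296 + 729) = |27| / (9√26) = 3√26/26.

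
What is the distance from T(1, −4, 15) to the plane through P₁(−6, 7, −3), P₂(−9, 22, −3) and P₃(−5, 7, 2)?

P₁P₂ = (−3, 15, 0) and P₁P₃ = (1, 0, 5), so a normal is n = P₁P₂ × P₁P₃ = (75, 15, −15).
d = |75·1 + 15·(-4) + (-15)·15 − (-300)| / √(5625 + 225 + 225) = |90| / (45√3) = 2/√3.

2/√3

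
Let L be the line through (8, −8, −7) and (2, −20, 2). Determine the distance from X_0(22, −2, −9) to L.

2√30

A direction vector is d = (−6, −12, 9).
AP = (14, 6, −2), and AP × d = (30, −114, −132).
|AP × d|² = 31320 and |d|² = 261, so the distance is √(31320/261) = √120 = 2√30.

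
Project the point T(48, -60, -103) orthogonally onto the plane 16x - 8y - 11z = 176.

n = (16, -8, -11), |n|² = 441, and n·T − 176 = 2205.
t = 2205/441 = 5, so the foot is T − t·n = (48, -60, -103) − 5·(16, -8, -11) = (-32, -20, -48).

(-32, -20, -48)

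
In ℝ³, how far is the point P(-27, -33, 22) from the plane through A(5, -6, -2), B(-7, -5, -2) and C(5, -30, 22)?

4

AB = (-12, 1, 0) and AC = (0, -24, 24), so a normal is n = AB × AC = (24, 288, 288).
Then n·(-27, -33, 22) - (-2184) = -1632.
|n| = √(576 + 82944 + 82944) = 408, so the distance is |-1632|/408 = 4.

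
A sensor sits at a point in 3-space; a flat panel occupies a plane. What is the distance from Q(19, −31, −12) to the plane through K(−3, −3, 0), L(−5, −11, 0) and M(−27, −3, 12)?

KL = (−2, −8, 0) and KM = (−24, 0, 12), so a normal is n = KL × KM = (−96, 24, −192).
n = (−96, 24, −192); n·P − 216 = -480; |n| = 216; distance = 480/216 = 20/9.

20/9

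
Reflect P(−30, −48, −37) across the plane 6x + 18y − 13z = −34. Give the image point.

(-18, -12, -63)

n = (6, 18, −13), |n|² = 529, n·P − (-34) = -529, so t = -529/529 = -1.
Foot F = P − (-1)·n = (−24, −30, −50); the reflection is 2F − P = (−18, −12, −63).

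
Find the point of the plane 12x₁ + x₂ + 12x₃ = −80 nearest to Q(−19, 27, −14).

The perpendicular from Q has direction n = (12, 1, 12): r = (−19, 27, −14) + μ(12, 1, 12).
Substitute into the plane: n·(Q + μn) = -80 gives -369 + 289μ = -80, so μ = 1.
Foot = (−19, 27, −14) + 1·(12, 1, 12) = (−7, 28, −2).

(-7, 28, -2)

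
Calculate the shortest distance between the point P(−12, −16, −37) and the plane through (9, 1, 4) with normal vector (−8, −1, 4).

7/3

The plane has equation n·(r − (9, 1, 4)) = 0, i.e. n·r = -57.
d = |(-8)·(-12) + (-1)·(-16) + 4·(-37) − (-57)| / √(64 + 1 + 16) = |21| / 9 = 7/3.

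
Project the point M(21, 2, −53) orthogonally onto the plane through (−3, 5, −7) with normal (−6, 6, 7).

The perpendicular from M has direction n = (−6, 6, 7): r = (21, 2, −53) + μ(−6, 6, 7).
Substitute into the plane: n·(M + μn) = -1 gives -485 + 121μ = -1, so μ = 4.
Foot = (21, 2, −53) + 4·(−6, 6, 7) = (−3, 26, −25).

(-3, 26, -25)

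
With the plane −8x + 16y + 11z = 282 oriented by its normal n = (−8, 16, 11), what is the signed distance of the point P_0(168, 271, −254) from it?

n·P_0 − 282 = -84.
|n| = 21, so the signed distance is -84/21 = -4.

-4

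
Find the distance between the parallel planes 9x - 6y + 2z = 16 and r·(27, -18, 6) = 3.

15/11

Divide the second equation by 3 to match normals: 9x - 6y + 2z = 1.
Both planes have normal n = (9, -6, 2), |n| = 11. Any point on the first plane is at distance |1 − 16|/|n| = 15/11 from the second.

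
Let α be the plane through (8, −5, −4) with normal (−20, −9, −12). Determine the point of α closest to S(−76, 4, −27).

n = (−20, −9, −12), |n|² = 625, and n·S − (-67) = 1875.
t = 1875/625 = 3, so the foot is S − t·n = (−76, 4, −27) − 3·(−20, −9, −12) = (−16, 31, 9).

(-16, 31, 9)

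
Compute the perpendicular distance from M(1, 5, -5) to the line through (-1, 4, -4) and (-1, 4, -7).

A direction vector is d = (0, 0, -3).
AP = (2, 1, -1), and AP × d = (-3, 6, 0).
|AP × d|² = 45 and |d|² = 9, so the distance is √(45/9) = √5.

√5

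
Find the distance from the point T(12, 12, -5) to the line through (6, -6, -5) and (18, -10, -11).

A direction vector is d = (12, -4, -6).
AP = (6, 18, 0), and AP × d = (-108, 36, -240).
|AP × d|² = 70560 and |d|² = 196, so the distance is √(70560/196) = √360 = 6√10.

6√10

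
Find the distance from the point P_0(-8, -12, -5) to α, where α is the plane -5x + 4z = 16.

Normal vector n = (-5, 0, 4), and n·(-8, -12, -5) - 16 = 4.
|n| = √(25 + 0 + 16) = √41, so the distance is |4|/√41 = 4/√41.

4√41/41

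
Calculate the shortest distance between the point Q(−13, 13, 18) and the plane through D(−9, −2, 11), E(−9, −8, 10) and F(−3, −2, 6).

DE = (0, −6, −1) and DF = (6, 0, −5), so a normal is n = DE × DF = (30, −6, 36).
Then n·(−13, 13, 18) − 138 = 42.
|n| = √(900 + 36 + 1296) = 6√62, so the distance is |42|/(6√62) = 7/√62.

7√62/62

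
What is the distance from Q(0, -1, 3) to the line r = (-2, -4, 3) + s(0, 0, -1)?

Direction vector d = (0, 0, -1).
AP = (2, 3, 0); AP·d = 0, |AP|² = 13, |d|² = 1.
distance² = |AP|² − (AP·d)²/|d|² = 13 − 0/1 = 13, so the distance is √13.

√13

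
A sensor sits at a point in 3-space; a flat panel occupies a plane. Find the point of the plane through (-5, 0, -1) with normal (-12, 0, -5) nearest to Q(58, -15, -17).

(10, -15, -37)

n = (-12, 0, -5), |n|² = 169, and n·Q − 65 = -676.
t = -676/169 = -4, so the foot is Q − t·n = (58, -15, -17) − (-4)·(-12, 0, -5) = (10, -15, -37).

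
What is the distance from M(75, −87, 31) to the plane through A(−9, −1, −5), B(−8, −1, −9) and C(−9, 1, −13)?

AB = (1, 0, −4) and AC = (0, 2, −8), so a normal is n = AB × AC = (8, 8, 2).
n = (8, 8, 2); n·P − (-90) = 56; |n| = 2√33; distance = 56/(2√33) = 28/√33.

28√33/33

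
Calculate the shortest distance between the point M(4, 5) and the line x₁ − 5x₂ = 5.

√26

d = |1·4 + (-5)·5 − 5| / √(1 + 25) = |-26|/√26 = √26.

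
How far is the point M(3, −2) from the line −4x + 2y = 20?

18√5/5

d = |(-4)·3 + 2·(-2) − 20| / √(16 + 4) = |-36|/(2√5) = 18√5/5.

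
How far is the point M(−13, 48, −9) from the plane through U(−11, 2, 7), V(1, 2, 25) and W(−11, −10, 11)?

UV = (12, 0, 18) and UW = (0, −12, 4), so a normal is n = UV × UW = (216, −48, −144).
n = (216, −48, −144); n·P − (-3480) = -336; |n| = 264; distance = 336/264 = 14/11.

14/11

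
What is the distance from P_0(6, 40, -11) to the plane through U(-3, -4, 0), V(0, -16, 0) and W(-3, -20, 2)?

8/9

UV = (3, -12, 0) and UW = (0, -16, 2), so a normal is n = UV × UW = (-24, -6, -48).
d = |(-24)·6 + (-6)·40 + (-48)·(-11) − 96| / √(576 + 36 + 2304) = |48| / 54 = 8/9.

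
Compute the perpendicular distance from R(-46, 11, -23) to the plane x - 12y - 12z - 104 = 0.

6/17

Normal vector n = (1, -12, -12), and n·(-46, 11, -23) - 104 = -6.
|n| = √(1 + 144 + 144) = 17, so the distance is |-6|/17 = 6/17.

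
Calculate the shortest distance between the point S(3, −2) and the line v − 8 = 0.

The normal to the line is n = (0, 1) with |n| = 1.
|n·S − 8| = |-2 − 8| = 10, so the distance is 10/1 = 10.

10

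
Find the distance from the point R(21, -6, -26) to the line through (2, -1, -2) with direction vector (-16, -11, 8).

√521

Direction vector d = (-16, -11, 8).
AP = (19, -5, -24), and AP × d = (-304, 232, -289).
|AP × d|² = 229761 and |d|² = 441, so the distance is √(229761/441) = √521.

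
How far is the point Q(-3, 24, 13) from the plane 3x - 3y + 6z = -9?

Normal vector n = (3, -3, 6), and n·(-3, 24, 13) - (-9) = 6.
|n| = √(9 + 9 + 36) = 3√6, so the distance is |6|/(3√6) = 2/√6.

2/√6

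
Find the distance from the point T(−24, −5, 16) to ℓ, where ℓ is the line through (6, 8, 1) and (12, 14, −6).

A direction vector is d = (6, 6, −7).
AP = (−30, −13, 15), and AP × d = (1, −120, −102).
|AP × d|² = 24805 and |d|² = 121, so the distance is √(24805/121) = √205.

√205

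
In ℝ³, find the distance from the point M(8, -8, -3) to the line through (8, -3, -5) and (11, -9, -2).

√5

A direction vector is d = (3, -6, 3).
AP = (0, -5, 2), and AP × d = (-3, 6, 15).
|AP × d|² = 270 and |d|² = 54, so the distance is √(270/54) = √5.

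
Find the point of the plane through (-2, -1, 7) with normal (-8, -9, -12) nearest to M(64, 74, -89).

(1064/17, 1231/17, -1549/17)

The perpendicular from M has direction n = (-8, -9, -12): r = (64, 74, -89) + μ(-8, -9, -12).
Substitute into the plane: n·(M + μn) = -59 gives -110 + 289μ = -59, so μ = 3/17.
Foot = (64, 74, -89) + (3/17)·(-8, -9, -12) = (1064/17, 1231/17, -1549/17).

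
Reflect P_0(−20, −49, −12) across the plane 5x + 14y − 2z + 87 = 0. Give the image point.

n = (5, 14, −2), |n|² = 225, n·P_0 − (-87) = -675, so t = -675/225 = -3.
Foot F = P_0 − (-3)·n = (−5, −7, −18); the reflection is 2F − P_0 = (10, 35, −24).

(10, 35, -24)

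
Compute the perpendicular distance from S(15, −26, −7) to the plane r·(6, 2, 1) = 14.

17√41/41

n = (6, 2, 1); n·P − 14 = 17; |n| = √41; distance = 17/√41 = 17√41/41.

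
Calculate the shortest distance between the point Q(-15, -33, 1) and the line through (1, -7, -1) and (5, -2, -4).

2√34

A direction vector is d = (4, 5, -3).
AP = (-16, -26, 2); AP·d = -200, |AP|² = 936, |d|² = 50.
distance² = |AP|² − (AP·d)²/|d|² = 936 − 40000/50 = 136, so the distance is 2√34.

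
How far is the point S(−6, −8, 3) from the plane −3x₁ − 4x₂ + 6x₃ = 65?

3√61/61

Normal vector n = (−3, −4, 6), and n·(−6, −8, 3) − 65 = 3.
|n| = √(9 + 16 + 36) = √61, so the distance is |3|/√61 = 3/√61.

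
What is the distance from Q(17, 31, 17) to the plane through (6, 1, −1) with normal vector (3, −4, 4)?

The plane has equation n·(r − (6, 1, −1)) = 0, i.e. n·r = 10.
d = |3·17 + (-4)·31 + 4·17 − 10| / √(9 + 16 + 16) = |-15| / √41 = 15√41/41.

15/√41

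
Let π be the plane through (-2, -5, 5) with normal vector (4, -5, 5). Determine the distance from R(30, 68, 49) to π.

The plane has equation n·(r − (-2, -5, 5)) = 0, i.e. n·r = 42.
n = (4, -5, 5); n·P − 42 = -17; |n| = √66; distance = 17/√66.

17√66/66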